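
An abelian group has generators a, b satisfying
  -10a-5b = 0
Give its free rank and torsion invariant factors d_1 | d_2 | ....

rank_ℚ(R)=1; free=2−1=1
SNF(R) diag = [5] → torsion [5]

Answer: M ≅ ℤ^1 ⊕ ℤ/5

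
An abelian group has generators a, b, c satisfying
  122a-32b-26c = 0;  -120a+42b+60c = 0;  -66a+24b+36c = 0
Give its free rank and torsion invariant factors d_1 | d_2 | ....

rank_ℚ(R)=3; free=3−3=0
SNF(R) diag = [2, 6, 6] → torsion [2, 6, 6]

Answer: M ≅ ℤ/2 ⊕ ℤ/6 ⊕ ℤ/6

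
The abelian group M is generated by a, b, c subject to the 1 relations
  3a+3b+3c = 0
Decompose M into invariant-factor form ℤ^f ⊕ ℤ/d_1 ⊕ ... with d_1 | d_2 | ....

rank_ℚ(R)=1; free=3−1=2
SNF(R) diag = [3] → torsion [3]

Answer: M ≅ ℤ^2 ⊕ ℤ/3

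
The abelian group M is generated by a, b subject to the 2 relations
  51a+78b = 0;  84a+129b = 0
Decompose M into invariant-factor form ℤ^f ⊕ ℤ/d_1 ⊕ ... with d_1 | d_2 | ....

rank_ℚ(R)=2; free=2−2=0
SNF(R) diag = [3, 9] → torsion [3, 9]

Answer: M ≅ ℤ/3 ⊕ ℤ/9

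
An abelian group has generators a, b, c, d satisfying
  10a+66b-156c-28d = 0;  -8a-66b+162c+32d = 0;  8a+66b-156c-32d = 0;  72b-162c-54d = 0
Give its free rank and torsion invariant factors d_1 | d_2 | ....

Answer: M ≅ ℤ/2 ⊕ ℤ/6 ⊕ ℤ/6 ⊕ ℤ/18

Derivation:
rank_ℚ(R)=4; free=4−4=0
SNF(R) diag = [2, 6, 6, 18] → torsion [2, 6, 6, 18]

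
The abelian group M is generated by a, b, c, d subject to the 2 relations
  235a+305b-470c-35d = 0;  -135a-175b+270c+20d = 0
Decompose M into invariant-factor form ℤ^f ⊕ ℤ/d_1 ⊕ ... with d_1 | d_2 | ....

Answer: M ≅ ℤ^2 ⊕ ℤ/5 ⊕ ℤ/5

Derivation:
rank_ℚ(R)=2; free=4−2=2
SNF(R) diag = [5, 5] → torsion [5, 5]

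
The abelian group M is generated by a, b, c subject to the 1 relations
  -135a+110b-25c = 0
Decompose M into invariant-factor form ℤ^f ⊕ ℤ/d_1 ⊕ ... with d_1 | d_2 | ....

Answer: M ≅ ℤ^2 ⊕ ℤ/5

Derivation:
rank_ℚ(R)=1; free=3−1=2
SNF(R) diag = [5] → torsion [5]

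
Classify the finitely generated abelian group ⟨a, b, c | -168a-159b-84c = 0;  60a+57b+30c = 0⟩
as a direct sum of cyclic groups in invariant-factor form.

Answer: M ≅ ℤ^1 ⊕ ℤ/3 ⊕ ℤ/6

Derivation:
rank_ℚ(R)=2; free=3−2=1
SNF(R) diag = [3, 6] → torsion [3, 6]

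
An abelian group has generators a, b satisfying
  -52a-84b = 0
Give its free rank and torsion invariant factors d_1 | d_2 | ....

rank_ℚ(R)=1; free=2−1=1
SNF(R) diag = [4] → torsion [4]

Answer: M ≅ ℤ^1 ⊕ ℤ/4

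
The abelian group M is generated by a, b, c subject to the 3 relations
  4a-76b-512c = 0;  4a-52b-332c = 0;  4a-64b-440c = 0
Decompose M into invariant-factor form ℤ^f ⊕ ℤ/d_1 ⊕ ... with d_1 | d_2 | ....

rank_ℚ(R)=3; free=3−3=0
SNF(R) diag = [4, 12, 36] → torsion [4, 12, 36]

Answer: M ≅ ℤ/4 ⊕ ℤ/12 ⊕ ℤ/36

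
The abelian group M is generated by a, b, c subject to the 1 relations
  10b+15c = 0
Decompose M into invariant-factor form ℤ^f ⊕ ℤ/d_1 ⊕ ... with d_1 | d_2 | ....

rank_ℚ(R)=1; free=3−1=2
SNF(R) diag = [5] → torsion [5]

Answer: M ≅ ℤ^2 ⊕ ℤ/5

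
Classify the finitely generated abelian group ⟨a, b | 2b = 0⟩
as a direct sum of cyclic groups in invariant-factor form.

Answer: M ≅ ℤ^1 ⊕ ℤ/2

Derivation:
rank_ℚ(R)=1; free=2−1=1
SNF(R) diag = [2] → torsion [2]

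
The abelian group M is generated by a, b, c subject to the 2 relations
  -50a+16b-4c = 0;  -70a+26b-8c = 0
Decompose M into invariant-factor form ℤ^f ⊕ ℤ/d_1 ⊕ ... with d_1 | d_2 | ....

Answer: M ≅ ℤ^1 ⊕ ℤ/2 ⊕ ℤ/6

Derivation:
rank_ℚ(R)=2; free=3−2=1
SNF(R) diag = [2, 6] → torsion [2, 6]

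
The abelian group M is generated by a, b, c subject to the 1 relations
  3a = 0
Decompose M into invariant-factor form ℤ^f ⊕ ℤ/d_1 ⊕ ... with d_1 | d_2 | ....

rank_ℚ(R)=1; free=3−1=2
SNF(R) diag = [3] → torsion [3]

Answer: M ≅ ℤ^2 ⊕ ℤ/3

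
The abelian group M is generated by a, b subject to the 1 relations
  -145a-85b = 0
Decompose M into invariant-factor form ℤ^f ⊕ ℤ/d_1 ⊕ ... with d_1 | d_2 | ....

rank_ℚ(R)=1; free=2−1=1
SNF(R) diag = [5] → torsion [5]

Answer: M ≅ ℤ^1 ⊕ ℤ/5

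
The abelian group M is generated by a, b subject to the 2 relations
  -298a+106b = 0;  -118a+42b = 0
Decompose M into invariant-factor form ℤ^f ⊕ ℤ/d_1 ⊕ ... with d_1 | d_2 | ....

rank_ℚ(R)=2; free=2−2=0
SNF(R) diag = [2, 4] → torsion [2, 4]

Answer: M ≅ ℤ/2 ⊕ ℤ/4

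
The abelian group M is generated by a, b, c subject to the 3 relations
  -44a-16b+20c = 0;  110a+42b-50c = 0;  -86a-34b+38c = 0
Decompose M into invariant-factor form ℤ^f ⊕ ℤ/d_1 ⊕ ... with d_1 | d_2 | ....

rank_ℚ(R)=3; free=3−3=0
SNF(R) diag = [2, 4, 12] → torsion [2, 4, 12]

Answer: M ≅ ℤ/2 ⊕ ℤ/4 ⊕ ℤ/12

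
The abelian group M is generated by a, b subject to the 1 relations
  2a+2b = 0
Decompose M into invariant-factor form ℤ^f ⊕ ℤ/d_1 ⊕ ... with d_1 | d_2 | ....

Answer: M ≅ ℤ^1 ⊕ ℤ/2

Derivation:
rank_ℚ(R)=1; free=2−1=1
SNF(R) diag = [2] → torsion [2]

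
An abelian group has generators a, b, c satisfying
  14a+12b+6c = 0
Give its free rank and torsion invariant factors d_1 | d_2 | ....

Answer: M ≅ ℤ^2 ⊕ ℤ/2

Derivation:
rank_ℚ(R)=1; free=3−1=2
SNF(R) diag = [2] → torsion [2]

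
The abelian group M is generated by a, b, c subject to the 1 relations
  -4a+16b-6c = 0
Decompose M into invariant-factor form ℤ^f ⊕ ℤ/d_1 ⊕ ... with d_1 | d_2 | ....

Answer: M ≅ ℤ^2 ⊕ ℤ/2

Derivation:
rank_ℚ(R)=1; free=3−1=2
SNF(R) diag = [2] → torsion [2]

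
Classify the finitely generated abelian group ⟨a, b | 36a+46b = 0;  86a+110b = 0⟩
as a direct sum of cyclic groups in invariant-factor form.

rank_ℚ(R)=2; free=2−2=0
SNF(R) diag = [2, 2] → torsion [2, 2]

Answer: M ≅ ℤ/2 ⊕ ℤ/2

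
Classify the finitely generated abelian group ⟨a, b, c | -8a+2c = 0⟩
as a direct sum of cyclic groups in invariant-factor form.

rank_ℚ(R)=1; free=3−1=2
SNF(R) diag = [2] → torsion [2]

Answer: M ≅ ℤ^2 ⊕ ℤ/2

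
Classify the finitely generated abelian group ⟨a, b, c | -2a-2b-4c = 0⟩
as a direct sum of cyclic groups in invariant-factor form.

Answer: M ≅ ℤ^2 ⊕ ℤ/2

Derivation:
rank_ℚ(R)=1; free=3−1=2
SNF(R) diag = [2] → torsion [2]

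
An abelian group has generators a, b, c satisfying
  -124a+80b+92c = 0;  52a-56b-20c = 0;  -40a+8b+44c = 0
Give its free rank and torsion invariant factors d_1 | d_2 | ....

rank_ℚ(R)=3; free=3−3=0
SNF(R) diag = [4, 12, 24] → torsion [4, 12, 24]

Answer: M ≅ ℤ/4 ⊕ ℤ/12 ⊕ ℤ/24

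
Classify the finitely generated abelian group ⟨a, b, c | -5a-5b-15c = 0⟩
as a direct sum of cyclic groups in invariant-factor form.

Answer: M ≅ ℤ^2 ⊕ ℤ/5

Derivation:
rank_ℚ(R)=1; free=3−1=2
SNF(R) diag = [5] → torsion [5]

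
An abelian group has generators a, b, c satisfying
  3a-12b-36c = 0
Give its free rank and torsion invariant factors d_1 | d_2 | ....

rank_ℚ(R)=1; free=3−1=2
SNF(R) diag = [3] → torsion [3]

Answer: M ≅ ℤ^2 ⊕ ℤ/3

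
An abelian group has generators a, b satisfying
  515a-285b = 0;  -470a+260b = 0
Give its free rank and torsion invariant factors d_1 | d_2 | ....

rank_ℚ(R)=2; free=2−2=0
SNF(R) diag = [5, 10] → torsion [5, 10]

Answer: M ≅ ℤ/5 ⊕ ℤ/10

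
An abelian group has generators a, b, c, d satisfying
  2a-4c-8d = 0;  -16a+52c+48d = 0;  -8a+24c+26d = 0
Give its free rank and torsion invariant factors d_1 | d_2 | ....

rank_ℚ(R)=3; free=4−3=1
SNF(R) diag = [2, 2, 4] → torsion [2, 2, 4]

Answer: M ≅ ℤ^1 ⊕ ℤ/2 ⊕ ℤ/2 ⊕ ℤ/4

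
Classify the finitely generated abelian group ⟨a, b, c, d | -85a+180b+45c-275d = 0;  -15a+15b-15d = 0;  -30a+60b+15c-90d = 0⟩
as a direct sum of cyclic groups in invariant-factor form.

rank_ℚ(R)=3; free=4−3=1
SNF(R) diag = [5, 15, 15] → torsion [5, 15, 15]

Answer: M ≅ ℤ^1 ⊕ ℤ/5 ⊕ ℤ/15 ⊕ ℤ/15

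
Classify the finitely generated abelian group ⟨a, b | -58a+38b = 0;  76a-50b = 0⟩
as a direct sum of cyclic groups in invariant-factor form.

rank_ℚ(R)=2; free=2−2=0
SNF(R) diag = [2, 6] → torsion [2, 6]

Answer: M ≅ ℤ/2 ⊕ ℤ/6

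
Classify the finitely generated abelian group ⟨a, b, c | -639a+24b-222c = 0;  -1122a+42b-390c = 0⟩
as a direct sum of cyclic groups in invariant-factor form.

Answer: M ≅ ℤ^1 ⊕ ℤ/3 ⊕ ℤ/6

Derivation:
rank_ℚ(R)=2; free=3−2=1
SNF(R) diag = [3, 6] → torsion [3, 6]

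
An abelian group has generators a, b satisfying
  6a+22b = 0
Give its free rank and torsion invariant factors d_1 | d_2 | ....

rank_ℚ(R)=1; free=2−1=1
SNF(R) diag = [2] → torsion [2]

Answer: M ≅ ℤ^1 ⊕ ℤ/2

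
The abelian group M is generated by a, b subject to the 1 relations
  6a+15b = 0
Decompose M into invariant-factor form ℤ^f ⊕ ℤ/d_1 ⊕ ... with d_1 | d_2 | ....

Answer: M ≅ ℤ^1 ⊕ ℤ/3

Derivation:
rank_ℚ(R)=1; free=2−1=1
SNF(R) diag = [3] → torsion [3]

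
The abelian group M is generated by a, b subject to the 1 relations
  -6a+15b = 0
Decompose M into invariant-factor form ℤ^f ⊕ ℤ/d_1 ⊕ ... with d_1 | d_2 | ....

rank_ℚ(R)=1; free=2−1=1
SNF(R) diag = [3] → torsion [3]

Answer: M ≅ ℤ^1 ⊕ ℤ/3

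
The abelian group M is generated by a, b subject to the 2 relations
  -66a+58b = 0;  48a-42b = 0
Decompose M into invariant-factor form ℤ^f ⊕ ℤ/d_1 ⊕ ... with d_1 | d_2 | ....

rank_ℚ(R)=2; free=2−2=0
SNF(R) diag = [2, 6] → torsion [2, 6]

Answer: M ≅ ℤ/2 ⊕ ℤ/6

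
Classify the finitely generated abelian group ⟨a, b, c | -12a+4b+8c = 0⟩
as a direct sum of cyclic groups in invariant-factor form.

Answer: M ≅ ℤ^2 ⊕ ℤ/4

Derivation:
rank_ℚ(R)=1; free=3−1=2
SNF(R) diag = [4] → torsion [4]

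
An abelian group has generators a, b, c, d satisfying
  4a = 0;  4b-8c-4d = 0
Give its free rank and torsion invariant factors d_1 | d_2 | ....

Answer: M ≅ ℤ^2 ⊕ ℤ/4 ⊕ ℤ/4

Derivation:
rank_ℚ(R)=2; free=4−2=2
SNF(R) diag = [4, 4] → torsion [4, 4]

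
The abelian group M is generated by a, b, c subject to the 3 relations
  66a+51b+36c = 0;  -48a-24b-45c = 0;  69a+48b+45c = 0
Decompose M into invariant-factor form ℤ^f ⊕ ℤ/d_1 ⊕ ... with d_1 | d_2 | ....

Answer: M ≅ ℤ/3 ⊕ ℤ/9 ⊕ ℤ/9

Derivation:
rank_ℚ(R)=3; free=3−3=0
SNF(R) diag = [3, 9, 9] → torsion [3, 9, 9]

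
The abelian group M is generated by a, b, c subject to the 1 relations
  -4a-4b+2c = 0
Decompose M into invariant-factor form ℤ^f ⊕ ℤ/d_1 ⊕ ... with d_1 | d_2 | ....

Answer: M ≅ ℤ^2 ⊕ ℤ/2

Derivation:
rank_ℚ(R)=1; free=3−1=2
SNF(R) diag = [2] → torsion [2]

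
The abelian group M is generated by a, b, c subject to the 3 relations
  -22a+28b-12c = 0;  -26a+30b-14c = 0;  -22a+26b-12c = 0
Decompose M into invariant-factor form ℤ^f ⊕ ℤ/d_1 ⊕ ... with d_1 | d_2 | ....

rank_ℚ(R)=3; free=3−3=0
SNF(R) diag = [2, 2, 2] → torsion [2, 2, 2]

Answer: M ≅ ℤ/2 ⊕ ℤ/2 ⊕ ℤ/2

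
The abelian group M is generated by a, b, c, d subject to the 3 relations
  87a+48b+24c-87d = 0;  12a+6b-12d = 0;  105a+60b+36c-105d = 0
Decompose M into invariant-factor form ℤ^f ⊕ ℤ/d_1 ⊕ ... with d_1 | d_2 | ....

rank_ℚ(R)=3; free=4−3=1
SNF(R) diag = [3, 6, 12] → torsion [3, 6, 12]

Answer: M ≅ ℤ^1 ⊕ ℤ/3 ⊕ ℤ/6 ⊕ ℤ/12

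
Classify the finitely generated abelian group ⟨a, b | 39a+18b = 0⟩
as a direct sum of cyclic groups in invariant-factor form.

Answer: M ≅ ℤ^1 ⊕ ℤ/3

Derivation:
rank_ℚ(R)=1; free=2−1=1
SNF(R) diag = [3] → torsion [3]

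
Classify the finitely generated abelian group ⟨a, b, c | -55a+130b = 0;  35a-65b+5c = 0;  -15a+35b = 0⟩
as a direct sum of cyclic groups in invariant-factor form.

Answer: M ≅ ℤ/5 ⊕ ℤ/5 ⊕ ℤ/5

Derivation:
rank_ℚ(R)=3; free=3−3=0
SNF(R) diag = [5, 5, 5] → torsion [5, 5, 5]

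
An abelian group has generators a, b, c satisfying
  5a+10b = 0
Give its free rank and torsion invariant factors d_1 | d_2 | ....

Answer: M ≅ ℤ^2 ⊕ ℤ/5

Derivation:
rank_ℚ(R)=1; free=3−1=2
SNF(R) diag = [5] → torsion [5]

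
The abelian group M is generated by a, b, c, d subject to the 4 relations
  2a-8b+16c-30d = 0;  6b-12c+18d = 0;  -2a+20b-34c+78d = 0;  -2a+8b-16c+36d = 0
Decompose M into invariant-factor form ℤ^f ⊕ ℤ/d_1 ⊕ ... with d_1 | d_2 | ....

rank_ℚ(R)=4; free=4−4=0
SNF(R) diag = [2, 6, 6, 6] → torsion [2, 6, 6, 6]

Answer: M ≅ ℤ/2 ⊕ ℤ/6 ⊕ ℤ/6 ⊕ ℤ/6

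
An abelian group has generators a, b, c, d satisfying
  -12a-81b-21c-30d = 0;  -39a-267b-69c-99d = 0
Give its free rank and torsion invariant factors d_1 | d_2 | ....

rank_ℚ(R)=2; free=4−2=2
SNF(R) diag = [3, 3] → torsion [3, 3]

Answer: M ≅ ℤ^2 ⊕ ℤ/3 ⊕ ℤ/3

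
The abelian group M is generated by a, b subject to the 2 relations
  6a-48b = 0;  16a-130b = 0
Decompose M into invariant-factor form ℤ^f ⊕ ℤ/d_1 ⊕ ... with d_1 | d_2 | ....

rank_ℚ(R)=2; free=2−2=0
SNF(R) diag = [2, 6] → torsion [2, 6]

Answer: M ≅ ℤ/2 ⊕ ℤ/6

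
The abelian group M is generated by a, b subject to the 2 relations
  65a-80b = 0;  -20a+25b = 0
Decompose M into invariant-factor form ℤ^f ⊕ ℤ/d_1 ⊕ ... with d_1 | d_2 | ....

rank_ℚ(R)=2; free=2−2=0
SNF(R) diag = [5, 5] → torsion [5, 5]

Answer: M ≅ ℤ/5 ⊕ ℤ/5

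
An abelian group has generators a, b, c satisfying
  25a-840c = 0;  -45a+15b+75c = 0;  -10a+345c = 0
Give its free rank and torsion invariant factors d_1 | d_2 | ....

Answer: M ≅ ℤ/5 ⊕ ℤ/15 ⊕ ℤ/45

Derivation:
rank_ℚ(R)=3; free=3−3=0
SNF(R) diag = [5, 15, 45] → torsion [5, 15, 45]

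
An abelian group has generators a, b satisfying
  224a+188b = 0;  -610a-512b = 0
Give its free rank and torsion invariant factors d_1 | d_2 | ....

Answer: M ≅ ℤ/2 ⊕ ℤ/4

Derivation:
rank_ℚ(R)=2; free=2−2=0
SNF(R) diag = [2, 4] → torsion [2, 4]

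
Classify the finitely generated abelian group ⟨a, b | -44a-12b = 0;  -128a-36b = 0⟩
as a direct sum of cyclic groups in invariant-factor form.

Answer: M ≅ ℤ/4 ⊕ ℤ/12

Derivation:
rank_ℚ(R)=2; free=2−2=0
SNF(R) diag = [4, 12] → torsion [4, 12]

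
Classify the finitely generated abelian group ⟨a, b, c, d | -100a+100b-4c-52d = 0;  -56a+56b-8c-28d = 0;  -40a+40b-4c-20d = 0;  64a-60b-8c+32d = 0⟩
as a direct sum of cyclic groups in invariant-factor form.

rank_ℚ(R)=4; free=4−4=0
SNF(R) diag = [4, 4, 4, 12] → torsion [4, 4, 4, 12]

Answer: M ≅ ℤ/4 ⊕ ℤ/4 ⊕ ℤ/4 ⊕ ℤ/12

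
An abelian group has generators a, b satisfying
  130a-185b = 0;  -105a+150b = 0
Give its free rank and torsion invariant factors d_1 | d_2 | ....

rank_ℚ(R)=2; free=2−2=0
SNF(R) diag = [5, 15] → torsion [5, 15]

Answer: M ≅ ℤ/5 ⊕ ℤ/15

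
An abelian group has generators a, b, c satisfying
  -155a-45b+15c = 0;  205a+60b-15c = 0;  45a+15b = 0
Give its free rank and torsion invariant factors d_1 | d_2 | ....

rank_ℚ(R)=3; free=3−3=0
SNF(R) diag = [5, 15, 15] → torsion [5, 15, 15]

Answer: M ≅ ℤ/5 ⊕ ℤ/15 ⊕ ℤ/15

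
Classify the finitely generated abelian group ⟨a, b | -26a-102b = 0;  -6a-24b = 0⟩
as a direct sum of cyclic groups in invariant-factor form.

Answer: M ≅ ℤ/2 ⊕ ℤ/6

Derivation:
rank_ℚ(R)=2; free=2−2=0
SNF(R) diag = [2, 6] → torsion [2, 6]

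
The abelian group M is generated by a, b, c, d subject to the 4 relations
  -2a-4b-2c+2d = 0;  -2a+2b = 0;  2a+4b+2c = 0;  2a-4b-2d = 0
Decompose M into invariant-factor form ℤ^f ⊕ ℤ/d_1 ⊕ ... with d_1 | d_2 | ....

rank_ℚ(R)=4; free=4−4=0
SNF(R) diag = [2, 2, 2, 2] → torsion [2, 2, 2, 2]

Answer: M ≅ ℤ/2 ⊕ ℤ/2 ⊕ ℤ/2 ⊕ ℤ/2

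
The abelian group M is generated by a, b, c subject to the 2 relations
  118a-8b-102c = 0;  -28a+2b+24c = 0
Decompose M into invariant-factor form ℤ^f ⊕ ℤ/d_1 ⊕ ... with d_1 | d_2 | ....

rank_ℚ(R)=2; free=3−2=1
SNF(R) diag = [2, 6] → torsion [2, 6]

Answer: M ≅ ℤ^1 ⊕ ℤ/2 ⊕ ℤ/6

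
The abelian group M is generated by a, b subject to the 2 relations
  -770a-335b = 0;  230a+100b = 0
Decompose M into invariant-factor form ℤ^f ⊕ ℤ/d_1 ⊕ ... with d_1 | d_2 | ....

Answer: M ≅ ℤ/5 ⊕ ℤ/10

Derivation:
rank_ℚ(R)=2; free=2−2=0
SNF(R) diag = [5, 10] → torsion [5, 10]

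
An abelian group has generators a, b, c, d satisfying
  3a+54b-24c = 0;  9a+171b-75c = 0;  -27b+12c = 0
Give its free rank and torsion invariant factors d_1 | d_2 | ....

Answer: M ≅ ℤ^1 ⊕ ℤ/3 ⊕ ℤ/3 ⊕ ℤ/9

Derivation:
rank_ℚ(R)=3; free=4−3=1
SNF(R) diag = [3, 3, 9] → torsion [3, 3, 9]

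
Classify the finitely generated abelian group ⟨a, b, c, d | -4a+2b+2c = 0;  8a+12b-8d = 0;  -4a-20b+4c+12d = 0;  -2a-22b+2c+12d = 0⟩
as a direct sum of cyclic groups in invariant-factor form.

Answer: M ≅ ℤ/2 ⊕ ℤ/2 ⊕ ℤ/4 ⊕ ℤ/12

Derivation:
rank_ℚ(R)=4; free=4−4=0
SNF(R) diag = [2, 2, 4, 12] → torsion [2, 2, 4, 12]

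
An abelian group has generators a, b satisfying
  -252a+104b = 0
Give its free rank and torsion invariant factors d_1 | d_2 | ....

rank_ℚ(R)=1; free=2−1=1
SNF(R) diag = [4] → torsion [4]

Answer: M ≅ ℤ^1 ⊕ ℤ/4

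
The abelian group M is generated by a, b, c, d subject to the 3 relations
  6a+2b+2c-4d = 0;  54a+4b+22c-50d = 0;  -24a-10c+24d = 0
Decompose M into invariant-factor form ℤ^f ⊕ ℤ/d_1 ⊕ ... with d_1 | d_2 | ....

rank_ℚ(R)=3; free=4−3=1
SNF(R) diag = [2, 2, 6] → torsion [2, 2, 6]

Answer: M ≅ ℤ^1 ⊕ ℤ/2 ⊕ ℤ/2 ⊕ ℤ/6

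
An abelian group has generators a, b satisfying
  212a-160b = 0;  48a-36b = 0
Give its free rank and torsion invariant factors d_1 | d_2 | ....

Answer: M ≅ ℤ/4 ⊕ ℤ/12

Derivation:
rank_ℚ(R)=2; free=2−2=0
SNF(R) diag = [4, 12] → torsion [4, 12]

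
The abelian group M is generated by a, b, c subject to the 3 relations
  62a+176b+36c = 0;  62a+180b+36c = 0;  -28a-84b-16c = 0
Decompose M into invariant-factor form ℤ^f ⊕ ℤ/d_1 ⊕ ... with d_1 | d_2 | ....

rank_ℚ(R)=3; free=3−3=0
SNF(R) diag = [2, 4, 8] → torsion [2, 4, 8]

Answer: M ≅ ℤ/2 ⊕ ℤ/4 ⊕ ℤ/8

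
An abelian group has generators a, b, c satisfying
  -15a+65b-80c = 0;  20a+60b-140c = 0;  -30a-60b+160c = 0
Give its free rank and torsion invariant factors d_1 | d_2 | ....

Answer: M ≅ ℤ/5 ⊕ ℤ/10 ⊕ ℤ/20

Derivation:
rank_ℚ(R)=3; free=3−3=0
SNF(R) diag = [5, 10, 20] → torsion [5, 10, 20]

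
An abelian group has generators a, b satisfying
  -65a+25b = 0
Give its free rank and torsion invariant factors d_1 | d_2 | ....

rank_ℚ(R)=1; free=2−1=1
SNF(R) diag = [5] → torsion [5]

Answer: M ≅ ℤ^1 ⊕ ℤ/5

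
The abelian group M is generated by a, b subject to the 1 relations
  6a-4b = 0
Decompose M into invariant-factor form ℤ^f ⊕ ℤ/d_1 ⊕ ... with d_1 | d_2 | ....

Answer: M ≅ ℤ^1 ⊕ ℤ/2

Derivation:
rank_ℚ(R)=1; free=2−1=1
SNF(R) diag = [2] → torsion [2]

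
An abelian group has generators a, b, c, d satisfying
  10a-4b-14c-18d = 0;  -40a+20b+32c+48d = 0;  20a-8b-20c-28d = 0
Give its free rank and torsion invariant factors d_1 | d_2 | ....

rank_ℚ(R)=3; free=4−3=1
SNF(R) diag = [2, 4, 8] → torsion [2, 4, 8]

Answer: M ≅ ℤ^1 ⊕ ℤ/2 ⊕ ℤ/4 ⊕ ℤ/8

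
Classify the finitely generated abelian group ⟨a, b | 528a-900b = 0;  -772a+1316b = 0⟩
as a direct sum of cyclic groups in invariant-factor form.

Answer: M ≅ ℤ/4 ⊕ ℤ/12

Derivation:
rank_ℚ(R)=2; free=2−2=0
SNF(R) diag = [4, 12] → torsion [4, 12]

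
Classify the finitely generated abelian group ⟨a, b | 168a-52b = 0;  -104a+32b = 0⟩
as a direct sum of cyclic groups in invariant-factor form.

rank_ℚ(R)=2; free=2−2=0
SNF(R) diag = [4, 8] → torsion [4, 8]

Answer: M ≅ ℤ/4 ⊕ ℤ/8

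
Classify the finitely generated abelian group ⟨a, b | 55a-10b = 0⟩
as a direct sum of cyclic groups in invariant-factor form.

rank_ℚ(R)=1; free=2−1=1
SNF(R) diag = [5] → torsion [5]

Answer: M ≅ ℤ^1 ⊕ ℤ/5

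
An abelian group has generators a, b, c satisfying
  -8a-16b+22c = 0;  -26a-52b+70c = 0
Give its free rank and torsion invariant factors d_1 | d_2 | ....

Answer: M ≅ ℤ^1 ⊕ ℤ/2 ⊕ ℤ/6

Derivation:
rank_ℚ(R)=2; free=3−2=1
SNF(R) diag = [2, 6] → torsion [2, 6]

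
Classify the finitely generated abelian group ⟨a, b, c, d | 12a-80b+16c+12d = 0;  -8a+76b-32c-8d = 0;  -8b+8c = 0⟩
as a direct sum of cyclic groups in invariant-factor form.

Answer: M ≅ ℤ^1 ⊕ ℤ/4 ⊕ ℤ/4 ⊕ ℤ/8

Derivation:
rank_ℚ(R)=3; free=4−3=1
SNF(R) diag = [4, 4, 8] → torsion [4, 4, 8]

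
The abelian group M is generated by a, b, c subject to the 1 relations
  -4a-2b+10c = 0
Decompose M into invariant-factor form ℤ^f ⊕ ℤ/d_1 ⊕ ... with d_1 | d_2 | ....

rank_ℚ(R)=1; free=3−1=2
SNF(R) diag = [2] → torsion [2]

Answer: M ≅ ℤ^2 ⊕ ℤ/2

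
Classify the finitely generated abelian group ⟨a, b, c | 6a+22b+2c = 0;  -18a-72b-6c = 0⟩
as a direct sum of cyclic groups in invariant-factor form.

rank_ℚ(R)=2; free=3−2=1
SNF(R) diag = [2, 6] → torsion [2, 6]

Answer: M ≅ ℤ^1 ⊕ ℤ/2 ⊕ ℤ/6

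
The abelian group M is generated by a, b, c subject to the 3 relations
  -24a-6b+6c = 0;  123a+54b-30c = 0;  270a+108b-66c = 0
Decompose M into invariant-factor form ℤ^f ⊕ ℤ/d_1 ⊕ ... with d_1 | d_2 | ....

rank_ℚ(R)=3; free=3−3=0
SNF(R) diag = [3, 6, 6] → torsion [3, 6, 6]

Answer: M ≅ ℤ/3 ⊕ ℤ/6 ⊕ ℤ/6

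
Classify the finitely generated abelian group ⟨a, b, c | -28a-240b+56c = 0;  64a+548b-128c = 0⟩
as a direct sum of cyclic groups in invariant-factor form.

Answer: M ≅ ℤ^1 ⊕ ℤ/4 ⊕ ℤ/4

Derivation:
rank_ℚ(R)=2; free=3−2=1
SNF(R) diag = [4, 4] → torsion [4, 4]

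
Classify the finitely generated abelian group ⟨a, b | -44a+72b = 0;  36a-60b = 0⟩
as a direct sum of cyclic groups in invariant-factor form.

rank_ℚ(R)=2; free=2−2=0
SNF(R) diag = [4, 12] → torsion [4, 12]

Answer: M ≅ ℤ/4 ⊕ ℤ/12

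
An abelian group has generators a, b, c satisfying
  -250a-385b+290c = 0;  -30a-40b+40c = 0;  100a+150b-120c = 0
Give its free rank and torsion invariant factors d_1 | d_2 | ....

rank_ℚ(R)=3; free=3−3=0
SNF(R) diag = [5, 10, 20] → torsion [5, 10, 20]

Answer: M ≅ ℤ/5 ⊕ ℤ/10 ⊕ ℤ/20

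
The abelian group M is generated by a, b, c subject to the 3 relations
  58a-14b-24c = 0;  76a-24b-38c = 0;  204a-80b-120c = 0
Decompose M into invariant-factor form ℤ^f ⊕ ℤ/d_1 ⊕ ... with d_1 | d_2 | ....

rank_ℚ(R)=3; free=3−3=0
SNF(R) diag = [2, 2, 4] → torsion [2, 2, 4]

Answer: M ≅ ℤ/2 ⊕ ℤ/2 ⊕ ℤ/4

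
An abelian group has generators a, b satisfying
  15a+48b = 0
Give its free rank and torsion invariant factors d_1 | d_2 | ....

Answer: M ≅ ℤ^1 ⊕ ℤ/3

Derivation:
rank_ℚ(R)=1; free=2−1=1
SNF(R) diag = [3] → torsion [3]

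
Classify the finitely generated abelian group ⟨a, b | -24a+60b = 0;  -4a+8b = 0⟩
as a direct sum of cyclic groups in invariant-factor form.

Answer: M ≅ ℤ/4 ⊕ ℤ/12

Derivation:
rank_ℚ(R)=2; free=2−2=0
SNF(R) diag = [4, 12] → torsion [4, 12]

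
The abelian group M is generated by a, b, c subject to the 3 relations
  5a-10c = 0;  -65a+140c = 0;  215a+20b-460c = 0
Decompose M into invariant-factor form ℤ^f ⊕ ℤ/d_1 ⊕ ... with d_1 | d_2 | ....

Answer: M ≅ ℤ/5 ⊕ ℤ/10 ⊕ ℤ/20

Derivation:
rank_ℚ(R)=3; free=3−3=0
SNF(R) diag = [5, 10, 20] → torsion [5, 10, 20]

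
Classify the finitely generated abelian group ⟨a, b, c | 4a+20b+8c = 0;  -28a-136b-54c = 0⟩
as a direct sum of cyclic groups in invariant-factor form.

rank_ℚ(R)=2; free=3−2=1
SNF(R) diag = [2, 4] → torsion [2, 4]

Answer: M ≅ ℤ^1 ⊕ ℤ/2 ⊕ ℤ/4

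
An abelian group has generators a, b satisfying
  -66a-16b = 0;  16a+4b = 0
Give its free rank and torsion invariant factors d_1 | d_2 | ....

rank_ℚ(R)=2; free=2−2=0
SNF(R) diag = [2, 4] → torsion [2, 4]

Answer: M ≅ ℤ/2 ⊕ ℤ/4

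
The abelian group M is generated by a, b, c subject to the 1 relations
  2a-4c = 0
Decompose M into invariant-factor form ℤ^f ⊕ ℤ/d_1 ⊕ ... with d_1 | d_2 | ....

Answer: M ≅ ℤ^2 ⊕ ℤ/2

Derivation:
rank_ℚ(R)=1; free=3−1=2
SNF(R) diag = [2] → torsion [2]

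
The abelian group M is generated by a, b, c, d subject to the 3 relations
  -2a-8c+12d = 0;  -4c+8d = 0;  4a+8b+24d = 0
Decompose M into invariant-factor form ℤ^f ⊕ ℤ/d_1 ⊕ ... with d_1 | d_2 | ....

rank_ℚ(R)=3; free=4−3=1
SNF(R) diag = [2, 4, 8] → torsion [2, 4, 8]

Answer: M ≅ ℤ^1 ⊕ ℤ/2 ⊕ ℤ/4 ⊕ ℤ/8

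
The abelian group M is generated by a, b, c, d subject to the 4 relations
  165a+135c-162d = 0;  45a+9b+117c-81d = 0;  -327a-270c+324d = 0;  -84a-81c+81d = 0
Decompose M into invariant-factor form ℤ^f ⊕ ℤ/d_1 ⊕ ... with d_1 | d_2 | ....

rank_ℚ(R)=4; free=4−4=0
SNF(R) diag = [3, 9, 27, 81] → torsion [3, 9, 27, 81]

Answer: M ≅ ℤ/3 ⊕ ℤ/9 ⊕ ℤ/27 ⊕ ℤ/81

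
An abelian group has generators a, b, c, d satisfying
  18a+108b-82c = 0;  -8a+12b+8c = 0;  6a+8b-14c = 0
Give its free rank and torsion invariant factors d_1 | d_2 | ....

rank_ℚ(R)=3; free=4−3=1
SNF(R) diag = [2, 4, 8] → torsion [2, 4, 8]

Answer: M ≅ ℤ^1 ⊕ ℤ/2 ⊕ ℤ/4 ⊕ ℤ/8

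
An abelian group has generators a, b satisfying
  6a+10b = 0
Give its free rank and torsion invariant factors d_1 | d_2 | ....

Answer: M ≅ ℤ^1 ⊕ ℤ/2

Derivation:
rank_ℚ(R)=1; free=2−1=1
SNF(R) diag = [2] → torsion [2]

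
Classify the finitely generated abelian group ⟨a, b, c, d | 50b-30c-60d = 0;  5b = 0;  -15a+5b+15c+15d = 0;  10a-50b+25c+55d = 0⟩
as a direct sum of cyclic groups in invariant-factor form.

Answer: M ≅ ℤ/5 ⊕ ℤ/5 ⊕ ℤ/15 ⊕ ℤ/30

Derivation:
rank_ℚ(R)=4; free=4−4=0
SNF(R) diag = [5, 5, 15, 30] → torsion [5, 5, 15, 30]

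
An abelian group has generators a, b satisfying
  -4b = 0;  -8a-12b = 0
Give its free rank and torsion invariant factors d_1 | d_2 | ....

rank_ℚ(R)=2; free=2−2=0
SNF(R) diag = [4, 8] → torsion [4, 8]

Answer: M ≅ ℤ/4 ⊕ ℤ/8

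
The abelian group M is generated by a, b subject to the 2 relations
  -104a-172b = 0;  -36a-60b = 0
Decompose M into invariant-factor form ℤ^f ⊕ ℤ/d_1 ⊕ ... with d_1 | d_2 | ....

Answer: M ≅ ℤ/4 ⊕ ℤ/12

Derivation:
rank_ℚ(R)=2; free=2−2=0
SNF(R) diag = [4, 12] → torsion [4, 12]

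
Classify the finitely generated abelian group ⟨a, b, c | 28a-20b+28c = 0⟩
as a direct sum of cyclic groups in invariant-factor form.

Answer: M ≅ ℤ^2 ⊕ ℤ/4

Derivation:
rank_ℚ(R)=1; free=3−1=2
SNF(R) diag = [4] → torsion [4]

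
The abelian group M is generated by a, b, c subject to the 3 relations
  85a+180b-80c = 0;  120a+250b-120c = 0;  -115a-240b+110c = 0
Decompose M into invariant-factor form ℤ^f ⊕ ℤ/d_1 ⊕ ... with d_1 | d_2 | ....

rank_ℚ(R)=3; free=3−3=0
SNF(R) diag = [5, 10, 30] → torsion [5, 10, 30]

Answer: M ≅ ℤ/5 ⊕ ℤ/10 ⊕ ℤ/30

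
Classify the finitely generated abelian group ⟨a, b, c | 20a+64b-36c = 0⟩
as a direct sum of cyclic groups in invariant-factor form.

Answer: M ≅ ℤ^2 ⊕ ℤ/4

Derivation:
rank_ℚ(R)=1; free=3−1=2
SNF(R) diag = [4] → torsion [4]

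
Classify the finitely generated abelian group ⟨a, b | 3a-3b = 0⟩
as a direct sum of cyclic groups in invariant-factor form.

Answer: M ≅ ℤ^1 ⊕ ℤ/3

Derivation:
rank_ℚ(R)=1; free=2−1=1
SNF(R) diag = [3] → torsion [3]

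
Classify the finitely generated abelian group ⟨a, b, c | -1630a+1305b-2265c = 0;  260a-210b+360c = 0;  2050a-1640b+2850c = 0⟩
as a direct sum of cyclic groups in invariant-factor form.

Answer: M ≅ ℤ/5 ⊕ ℤ/10 ⊕ ℤ/30

Derivation:
rank_ℚ(R)=3; free=3−3=0
SNF(R) diag = [5, 10, 30] → torsion [5, 10, 30]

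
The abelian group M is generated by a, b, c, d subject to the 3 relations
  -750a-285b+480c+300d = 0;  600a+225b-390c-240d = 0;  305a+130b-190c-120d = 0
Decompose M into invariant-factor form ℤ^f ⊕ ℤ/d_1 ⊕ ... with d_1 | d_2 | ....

rank_ℚ(R)=3; free=4−3=1
SNF(R) diag = [5, 15, 30] → torsion [5, 15, 30]

Answer: M ≅ ℤ^1 ⊕ ℤ/5 ⊕ ℤ/15 ⊕ ℤ/30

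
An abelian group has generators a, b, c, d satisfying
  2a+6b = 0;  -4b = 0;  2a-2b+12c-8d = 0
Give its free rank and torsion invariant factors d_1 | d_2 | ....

Answer: M ≅ ℤ^1 ⊕ ℤ/2 ⊕ ℤ/4 ⊕ ℤ/4

Derivation:
rank_ℚ(R)=3; free=4−3=1
SNF(R) diag = [2, 4, 4] → torsion [2, 4, 4]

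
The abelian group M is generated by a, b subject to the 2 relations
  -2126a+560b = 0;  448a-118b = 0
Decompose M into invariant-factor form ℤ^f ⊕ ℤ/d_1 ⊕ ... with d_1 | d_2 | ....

rank_ℚ(R)=2; free=2−2=0
SNF(R) diag = [2, 6] → torsion [2, 6]

Answer: M ≅ ℤ/2 ⊕ ℤ/6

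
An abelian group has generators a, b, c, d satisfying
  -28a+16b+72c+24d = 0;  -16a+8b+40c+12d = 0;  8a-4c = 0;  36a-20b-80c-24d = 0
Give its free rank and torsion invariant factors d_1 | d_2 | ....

Answer: M ≅ ℤ/4 ⊕ ℤ/4 ⊕ ℤ/12 ⊕ ℤ/12

Derivation:
rank_ℚ(R)=4; free=4−4=0
SNF(R) diag = [4, 4, 12, 12] → torsion [4, 4, 12, 12]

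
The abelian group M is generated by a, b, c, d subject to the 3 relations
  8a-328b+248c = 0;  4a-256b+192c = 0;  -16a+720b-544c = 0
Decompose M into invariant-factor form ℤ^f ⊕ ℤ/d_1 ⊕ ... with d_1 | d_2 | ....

Answer: M ≅ ℤ^1 ⊕ ℤ/4 ⊕ ℤ/8 ⊕ ℤ/16

Derivation:
rank_ℚ(R)=3; free=4−3=1
SNF(R) diag = [4, 8, 16] → torsion [4, 8, 16]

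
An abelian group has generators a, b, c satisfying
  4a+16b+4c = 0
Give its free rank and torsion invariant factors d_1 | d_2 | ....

rank_ℚ(R)=1; free=3−1=2
SNF(R) diag = [4] → torsion [4]

Answer: M ≅ ℤ^2 ⊕ ℤ/4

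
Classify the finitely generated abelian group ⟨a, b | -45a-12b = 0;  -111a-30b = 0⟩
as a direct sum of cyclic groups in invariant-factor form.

Answer: M ≅ ℤ/3 ⊕ ℤ/6

Derivation:
rank_ℚ(R)=2; free=2−2=0
SNF(R) diag = [3, 6] → torsion [3, 6]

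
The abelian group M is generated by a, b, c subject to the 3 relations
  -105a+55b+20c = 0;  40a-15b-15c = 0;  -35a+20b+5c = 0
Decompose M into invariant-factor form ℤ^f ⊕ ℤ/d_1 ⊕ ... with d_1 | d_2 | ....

Answer: M ≅ ℤ/5 ⊕ ℤ/5 ⊕ ℤ/10

Derivation:
rank_ℚ(R)=3; free=3−3=0
SNF(R) diag = [5, 5, 10] → torsion [5, 5, 10]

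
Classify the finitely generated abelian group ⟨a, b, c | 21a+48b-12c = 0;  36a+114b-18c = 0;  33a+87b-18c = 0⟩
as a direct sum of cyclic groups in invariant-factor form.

Answer: M ≅ ℤ/3 ⊕ ℤ/3 ⊕ ℤ/6

Derivation:
rank_ℚ(R)=3; free=3−3=0
SNF(R) diag = [3, 3, 6] → torsion [3, 3, 6]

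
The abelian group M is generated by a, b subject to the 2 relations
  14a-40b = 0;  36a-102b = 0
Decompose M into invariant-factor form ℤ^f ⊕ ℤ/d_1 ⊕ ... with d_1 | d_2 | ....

Answer: M ≅ ℤ/2 ⊕ ℤ/6

Derivation:
rank_ℚ(R)=2; free=2−2=0
SNF(R) diag = [2, 6] → torsion [2, 6]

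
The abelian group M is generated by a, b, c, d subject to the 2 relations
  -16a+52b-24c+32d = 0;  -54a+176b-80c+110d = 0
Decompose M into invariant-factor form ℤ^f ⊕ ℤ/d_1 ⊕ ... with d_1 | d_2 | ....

Answer: M ≅ ℤ^2 ⊕ ℤ/2 ⊕ ℤ/4

Derivation:
rank_ℚ(R)=2; free=4−2=2
SNF(R) diag = [2, 4] → torsion [2, 4]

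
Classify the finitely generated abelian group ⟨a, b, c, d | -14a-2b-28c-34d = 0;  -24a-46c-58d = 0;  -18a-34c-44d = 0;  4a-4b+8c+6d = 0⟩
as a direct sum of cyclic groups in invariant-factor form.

Answer: M ≅ ℤ/2 ⊕ ℤ/2 ⊕ ℤ/2 ⊕ ℤ/2

Derivation:
rank_ℚ(R)=4; free=4−4=0
SNF(R) diag = [2, 2, 2, 2] → torsion [2, 2, 2, 2]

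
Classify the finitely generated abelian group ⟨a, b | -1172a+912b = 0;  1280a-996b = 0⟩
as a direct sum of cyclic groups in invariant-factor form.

Answer: M ≅ ℤ/4 ⊕ ℤ/12

Derivation:
rank_ℚ(R)=2; free=2−2=0
SNF(R) diag = [4, 12] → torsion [4, 12]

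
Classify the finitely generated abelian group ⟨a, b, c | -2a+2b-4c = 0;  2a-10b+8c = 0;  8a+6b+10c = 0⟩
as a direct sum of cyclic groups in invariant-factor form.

rank_ℚ(R)=3; free=3−3=0
SNF(R) diag = [2, 2, 4] → torsion [2, 2, 4]

Answer: M ≅ ℤ/2 ⊕ ℤ/2 ⊕ ℤ/4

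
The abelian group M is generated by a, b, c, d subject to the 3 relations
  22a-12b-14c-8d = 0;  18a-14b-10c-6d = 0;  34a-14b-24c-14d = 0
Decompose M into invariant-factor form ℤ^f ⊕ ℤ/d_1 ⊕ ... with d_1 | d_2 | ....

rank_ℚ(R)=3; free=4−3=1
SNF(R) diag = [2, 2, 6] → torsion [2, 2, 6]

Answer: M ≅ ℤ^1 ⊕ ℤ/2 ⊕ ℤ/2 ⊕ ℤ/6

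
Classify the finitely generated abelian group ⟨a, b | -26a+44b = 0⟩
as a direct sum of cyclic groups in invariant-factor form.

rank_ℚ(R)=1; free=2−1=1
SNF(R) diag = [2] → torsion [2]

Answer: M ≅ ℤ^1 ⊕ ℤ/2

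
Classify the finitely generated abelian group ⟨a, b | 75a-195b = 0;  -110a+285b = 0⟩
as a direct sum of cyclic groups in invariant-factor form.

Answer: M ≅ ℤ/5 ⊕ ℤ/15

Derivation:
rank_ℚ(R)=2; free=2−2=0
SNF(R) diag = [5, 15] → torsion [5, 15]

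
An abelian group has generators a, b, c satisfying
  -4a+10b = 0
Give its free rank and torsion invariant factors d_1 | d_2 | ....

Answer: M ≅ ℤ^2 ⊕ ℤ/2

Derivation:
rank_ℚ(R)=1; free=3−1=2
SNF(R) diag = [2] → torsion [2]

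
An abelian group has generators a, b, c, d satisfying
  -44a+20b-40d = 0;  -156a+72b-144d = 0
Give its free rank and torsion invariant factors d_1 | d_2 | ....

rank_ℚ(R)=2; free=4−2=2
SNF(R) diag = [4, 12] → torsion [4, 12]

Answer: M ≅ ℤ^2 ⊕ ℤ/4 ⊕ ℤ/12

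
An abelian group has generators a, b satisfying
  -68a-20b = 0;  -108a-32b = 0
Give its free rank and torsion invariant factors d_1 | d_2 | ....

rank_ℚ(R)=2; free=2−2=0
SNF(R) diag = [4, 4] → torsion [4, 4]

Answer: M ≅ ℤ/4 ⊕ ℤ/4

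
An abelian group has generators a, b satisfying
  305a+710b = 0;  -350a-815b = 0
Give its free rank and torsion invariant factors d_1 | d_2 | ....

rank_ℚ(R)=2; free=2−2=0
SNF(R) diag = [5, 15] → torsion [5, 15]

Answer: M ≅ ℤ/5 ⊕ ℤ/15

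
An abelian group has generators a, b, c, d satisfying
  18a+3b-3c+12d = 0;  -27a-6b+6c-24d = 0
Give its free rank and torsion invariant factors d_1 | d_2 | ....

Answer: M ≅ ℤ^2 ⊕ ℤ/3 ⊕ ℤ/9

Derivation:
rank_ℚ(R)=2; free=4−2=2
SNF(R) diag = [3, 9] → torsion [3, 9]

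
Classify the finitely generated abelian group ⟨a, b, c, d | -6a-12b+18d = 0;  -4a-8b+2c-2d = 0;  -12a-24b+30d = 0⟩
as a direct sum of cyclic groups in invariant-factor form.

Answer: M ≅ ℤ^1 ⊕ ℤ/2 ⊕ ℤ/6 ⊕ ℤ/6

Derivation:
rank_ℚ(R)=3; free=4−3=1
SNF(R) diag = [2, 6, 6] → torsion [2, 6, 6]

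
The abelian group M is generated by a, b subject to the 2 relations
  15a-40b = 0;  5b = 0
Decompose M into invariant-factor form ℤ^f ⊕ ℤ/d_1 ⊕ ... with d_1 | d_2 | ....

rank_ℚ(R)=2; free=2−2=0
SNF(R) diag = [5, 15] → torsion [5, 15]

Answer: M ≅ ℤ/5 ⊕ ℤ/15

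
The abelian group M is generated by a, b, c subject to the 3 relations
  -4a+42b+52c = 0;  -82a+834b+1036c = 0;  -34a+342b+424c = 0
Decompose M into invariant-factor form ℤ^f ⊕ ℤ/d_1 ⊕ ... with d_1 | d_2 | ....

rank_ℚ(R)=3; free=3−3=0
SNF(R) diag = [2, 6, 12] → torsion [2, 6, 12]

Answer: M ≅ ℤ/2 ⊕ ℤ/6 ⊕ ℤ/12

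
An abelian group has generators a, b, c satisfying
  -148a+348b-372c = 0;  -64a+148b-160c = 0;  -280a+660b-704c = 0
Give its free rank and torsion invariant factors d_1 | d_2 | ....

Answer: M ≅ ℤ/4 ⊕ ℤ/4 ⊕ ℤ/8

Derivation:
rank_ℚ(R)=3; free=3−3=0
SNF(R) diag = [4, 4, 8] → torsion [4, 4, 8]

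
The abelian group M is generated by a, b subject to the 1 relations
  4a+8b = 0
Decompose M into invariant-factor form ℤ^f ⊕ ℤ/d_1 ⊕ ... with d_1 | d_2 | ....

rank_ℚ(R)=1; free=2−1=1
SNF(R) diag = [4] → torsion [4]

Answer: M ≅ ℤ^1 ⊕ ℤ/4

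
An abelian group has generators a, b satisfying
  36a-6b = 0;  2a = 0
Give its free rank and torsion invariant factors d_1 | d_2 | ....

rank_ℚ(R)=2; free=2−2=0
SNF(R) diag = [2, 6] → torsion [2, 6]

Answer: M ≅ ℤ/2 ⊕ ℤ/6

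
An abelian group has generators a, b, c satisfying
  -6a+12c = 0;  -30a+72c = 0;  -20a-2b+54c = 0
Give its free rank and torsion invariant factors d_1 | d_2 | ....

rank_ℚ(R)=3; free=3−3=0
SNF(R) diag = [2, 6, 12] → torsion [2, 6, 12]

Answer: M ≅ ℤ/2 ⊕ ℤ/6 ⊕ ℤ/12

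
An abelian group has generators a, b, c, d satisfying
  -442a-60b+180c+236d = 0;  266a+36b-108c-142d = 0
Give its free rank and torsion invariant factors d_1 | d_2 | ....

Answer: M ≅ ℤ^2 ⊕ ℤ/2 ⊕ ℤ/6

Derivation:
rank_ℚ(R)=2; free=4−2=2
SNF(R) diag = [2, 6] → torsion [2, 6]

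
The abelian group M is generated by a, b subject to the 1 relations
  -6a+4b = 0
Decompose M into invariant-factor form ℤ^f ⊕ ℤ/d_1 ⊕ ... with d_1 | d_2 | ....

rank_ℚ(R)=1; free=2−1=1
SNF(R) diag = [2] → torsion [2]

Answer: M ≅ ℤ^1 ⊕ ℤ/2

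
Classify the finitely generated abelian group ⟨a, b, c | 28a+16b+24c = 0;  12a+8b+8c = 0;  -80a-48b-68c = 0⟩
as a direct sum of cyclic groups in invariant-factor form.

Answer: M ≅ ℤ/4 ⊕ ℤ/4 ⊕ ℤ/8

Derivation:
rank_ℚ(R)=3; free=3−3=0
SNF(R) diag = [4, 4, 8] → torsion [4, 4, 8]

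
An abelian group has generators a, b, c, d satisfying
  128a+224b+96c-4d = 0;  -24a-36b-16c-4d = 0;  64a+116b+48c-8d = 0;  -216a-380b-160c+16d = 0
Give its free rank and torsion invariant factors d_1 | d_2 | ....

Answer: M ≅ ℤ/4 ⊕ ℤ/4 ⊕ ℤ/8 ⊕ ℤ/16

Derivation:
rank_ℚ(R)=4; free=4−4=0
SNF(R) diag = [4, 4, 8, 16] → torsion [4, 4, 8, 16]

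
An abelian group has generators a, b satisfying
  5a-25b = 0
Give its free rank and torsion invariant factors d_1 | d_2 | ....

rank_ℚ(R)=1; free=2−1=1
SNF(R) diag = [5] → torsion [5]

Answer: M ≅ ℤ^1 ⊕ ℤ/5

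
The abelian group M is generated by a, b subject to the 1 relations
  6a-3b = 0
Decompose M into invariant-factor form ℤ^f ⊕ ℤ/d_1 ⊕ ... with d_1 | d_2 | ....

Answer: M ≅ ℤ^1 ⊕ ℤ/3

Derivation:
rank_ℚ(R)=1; free=2−1=1
SNF(R) diag = [3] → torsion [3]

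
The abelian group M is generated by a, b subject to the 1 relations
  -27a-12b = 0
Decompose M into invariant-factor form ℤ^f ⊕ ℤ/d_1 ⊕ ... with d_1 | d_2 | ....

rank_ℚ(R)=1; free=2−1=1
SNF(R) diag = [3] → torsion [3]

Answer: M ≅ ℤ^1 ⊕ ℤ/3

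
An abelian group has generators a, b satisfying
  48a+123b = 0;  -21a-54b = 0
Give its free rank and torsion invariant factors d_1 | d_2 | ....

rank_ℚ(R)=2; free=2−2=0
SNF(R) diag = [3, 3] → torsion [3, 3]

Answer: M ≅ ℤ/3 ⊕ ℤ/3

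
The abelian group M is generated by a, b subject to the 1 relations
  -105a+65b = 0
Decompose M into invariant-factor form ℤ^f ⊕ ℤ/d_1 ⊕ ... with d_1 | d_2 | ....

Answer: M ≅ ℤ^1 ⊕ ℤ/5

Derivation:
rank_ℚ(R)=1; free=2−1=1
SNF(R) diag = [5] → torsion [5]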